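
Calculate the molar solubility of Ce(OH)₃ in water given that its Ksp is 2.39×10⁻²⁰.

5.45×10⁻⁶ M

Ce(OH)₃(s) ⇌ Ce³⁺(aq) + 3 OH⁻(aq)
Let s be the molar solubility. Then [Ce³⁺] = s and [OH⁻] = 3s.
Ksp = [Ce³⁺][OH⁻]^3 = s · (3s)^3 = 27s^4
27s^4 = 2.39×10⁻²⁰  ⇒  s^4 = 8.85×10⁻²²
Taking the 4th root, s = 5.45×10⁻⁶ mol/L.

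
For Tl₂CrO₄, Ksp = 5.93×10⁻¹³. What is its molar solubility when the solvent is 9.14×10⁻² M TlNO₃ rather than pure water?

7.10×10⁻¹¹ M

Tl₂CrO₄(s) ⇌ 2 Tl⁺(aq) + CrO₄²⁻(aq)
With Tl⁺ already at 9.14×10⁻² M and s small, take [Tl⁺] ≈ 9.14×10⁻² M and [CrO₄²⁻] = s.
Ksp = [Tl⁺]^2[CrO₄²⁻] = (9.14×10⁻²)^2s
s = 5.93×10⁻¹³ / (9.14×10⁻²)^2 = 7.10×10⁻¹¹
s = 7.10×10⁻¹¹ M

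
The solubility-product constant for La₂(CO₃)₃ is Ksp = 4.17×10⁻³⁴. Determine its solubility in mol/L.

8.27×10⁻⁸ M

La₂(CO₃)₃(s) ⇌ 2 La³⁺(aq) + 3 CO₃²⁻(aq)
If s mol/L of La₂(CO₃)₃ dissolves, [La³⁺] = 2s and [CO₃²⁻] = 3s.
Ksp = [La³⁺]^2[CO₃²⁻]^3 = (2s)^2 · (3s)^3 = 108s^5
108s^5 = 4.17×10⁻³⁴  ⇒  s^5 = 3.86×10⁻³⁶
Taking the 5th root, s = 8.27×10⁻⁸ M.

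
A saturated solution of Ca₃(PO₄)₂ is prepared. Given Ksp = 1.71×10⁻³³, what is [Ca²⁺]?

3.29×10⁻⁷ M

Ca₃(PO₄)₂(s) ⇌ 3 Ca²⁺(aq) + 2 PO₄³⁻(aq)
If s mol/L of Ca₃(PO₄)₂ dissolves, [Ca²⁺] = 3s and [PO₄³⁻] = 2s.
Ksp = [Ca²⁺]^3[PO₄³⁻]^2 = (3s)^3 · (2s)^2 = 108s^5 = 1.71×10⁻³³
s = 1.10×10⁻⁷ mol L⁻¹
[Ca²⁺] = 3s = 3.29×10⁻⁷ mol L⁻¹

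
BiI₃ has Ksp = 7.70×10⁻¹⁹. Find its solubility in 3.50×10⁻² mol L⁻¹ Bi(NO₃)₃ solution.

BiI₃(s) ⇌ Bi³⁺(aq) + 3 I⁻(aq)
With Bi³⁺ already at 3.50×10⁻² mol L⁻¹ and s small, take [Bi³⁺] ≈ 3.50×10⁻² mol L⁻¹ and [I⁻] = 3s.
Ksp = [Bi³⁺][I⁻]^3 = (3.50×10⁻²)(3s)^3
(3s)^3 = 7.70×10⁻¹⁹ / (3.50×10⁻²) = 2.20×10⁻¹⁷
s = 9.34×10⁻⁷ mol L⁻¹

9.34×10⁻⁷ M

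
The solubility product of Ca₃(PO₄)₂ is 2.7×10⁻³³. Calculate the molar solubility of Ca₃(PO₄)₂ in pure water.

1.2×10⁻⁷ M

Ca₃(PO₄)₂(s) ⇌ 3 Ca²⁺(aq) + 2 PO₄³⁻(aq)
For each mole of Ca₃(PO₄)₂ that dissolves per liter, [Ca²⁺] = 3s and [PO₄³⁻] = 2s; let s denote this solubility.
Ksp = [Ca²⁺]^3[PO₄³⁻]^2 = (3s)^3 · (2s)^2 = 108s^5
108s^5 = 2.7×10⁻³³  ⇒  s^5 = 2.5×10⁻³⁵
Taking the 5th root, s = 1.2×10⁻⁷ M.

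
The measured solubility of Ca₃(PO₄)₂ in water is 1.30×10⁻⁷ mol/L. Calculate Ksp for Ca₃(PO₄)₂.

Ksp = 4.01×10⁻³³

Ca₃(PO₄)₂(s) ⇌ 3 Ca²⁺(aq) + 2 PO₄³⁻(aq)
Let s be the molar solubility. Then [Ca²⁺] = 3s and [PO₄³⁻] = 2s.
Ksp = [Ca²⁺]^3[PO₄³⁻]^2 = (3s)^3 · (2s)^2 = 108s^5
Ksp = 108 × (1.30×10⁻⁷)^5 = 4.01×10⁻³³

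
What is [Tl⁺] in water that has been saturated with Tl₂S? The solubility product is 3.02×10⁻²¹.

Tl₂S(s) ⇌ 2 Tl⁺(aq) + S²⁻(aq)
For each mole of Tl₂S that dissolves per liter, [Tl⁺] = 2s and [S²⁻] = s; let s denote this solubility.
Ksp = [Tl⁺]^2[S²⁻] = (2s)^2 · s = 4s^3 = 3.02×10⁻²¹
s = 9.11×10⁻⁸ mol L⁻¹
[Tl⁺] = 2s = 1.82×10⁻⁷ mol L⁻¹

1.82×10⁻⁷ M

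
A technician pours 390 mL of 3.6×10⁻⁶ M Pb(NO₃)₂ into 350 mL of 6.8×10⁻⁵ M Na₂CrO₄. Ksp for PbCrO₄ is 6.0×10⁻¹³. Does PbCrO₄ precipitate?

Yes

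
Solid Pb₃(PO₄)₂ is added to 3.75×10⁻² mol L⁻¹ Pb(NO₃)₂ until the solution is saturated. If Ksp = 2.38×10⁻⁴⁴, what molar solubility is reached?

Pb₃(PO₄)₂(s) ⇌ 3 Pb²⁺(aq) + 2 PO₄³⁻(aq)
With Pb²⁺ already at 3.75×10⁻² mol L⁻¹ and s small, take [Pb²⁺] ≈ 3.75×10⁻² mol L⁻¹ and [PO₄³⁻] = 2s.
Ksp = [Pb²⁺]^3[PO₄³⁻]^2 = (3.75×10⁻²)^3(2s)^2
(2s)^2 = 2.38×10⁻⁴⁴ / (3.75×10⁻²)^3 = 4.51×10⁻⁴⁰
s = 1.06×10⁻²⁰ mol L⁻¹

1.06×10⁻²⁰ M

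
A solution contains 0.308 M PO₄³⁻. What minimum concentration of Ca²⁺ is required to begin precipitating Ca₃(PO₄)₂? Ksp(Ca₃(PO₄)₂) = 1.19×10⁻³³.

2.32×10⁻¹¹ M

Precipitation of each salt begins when its ion product equals Ksp.
Ca₃(PO₄)₂(s) ⇌ 3 Ca²⁺(aq) + 2 PO₄³⁻(aq)
Ksp = [Ca²⁺]^3[PO₄³⁻]^2 = [Ca²⁺]^3(0.308)^2
[Ca²⁺]^3 = 1.19×10⁻³³ / (0.308)^2 = 1.25×10⁻³²
[Ca²⁺] = 2.32×10⁻¹¹ M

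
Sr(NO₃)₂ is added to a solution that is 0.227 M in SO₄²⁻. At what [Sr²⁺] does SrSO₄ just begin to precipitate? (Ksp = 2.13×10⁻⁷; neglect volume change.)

Precipitation begins when Q = Ksp.
SrSO₄(s) ⇌ Sr²⁺(aq) + SO₄²⁻(aq)
Ksp = [Sr²⁺][SO₄²⁻] = [Sr²⁺](0.227)
[Sr²⁺] = 2.13×10⁻⁷ / (0.227) = 9.38×10⁻⁷
[Sr²⁺] = 9.38×10⁻⁷ M

9.38×10⁻⁷ M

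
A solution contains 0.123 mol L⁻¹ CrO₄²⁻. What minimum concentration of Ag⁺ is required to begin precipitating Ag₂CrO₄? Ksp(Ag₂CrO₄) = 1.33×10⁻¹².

3.29×10⁻⁶ M

Precipitation of each salt begins when its ion product equals Ksp.
Ag₂CrO₄(s) ⇌ 2 Ag⁺(aq) + CrO₄²⁻(aq)
Ksp = [Ag⁺]^2[CrO₄²⁻] = [Ag⁺]^2(0.123)
[Ag⁺]^2 = 1.33×10⁻¹² / (0.123) = 1.08×10⁻¹¹
[Ag⁺] = 3.29×10⁻⁶ mol L⁻¹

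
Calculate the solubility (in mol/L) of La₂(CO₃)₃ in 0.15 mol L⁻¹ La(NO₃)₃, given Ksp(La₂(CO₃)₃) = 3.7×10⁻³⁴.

La₂(CO₃)₃(s) ⇌ 2 La³⁺(aq) + 3 CO₃²⁻(aq)
With La³⁺ already at 0.15 mol L⁻¹ and s small, take [La³⁺] ≈ 0.15 mol L⁻¹ and [CO₃²⁻] = 3s.
Ksp = [La³⁺]^2[CO₃²⁻]^3 = (0.15)^2(3s)^3
(3s)^3 = 3.7×10⁻³⁴ / (0.15)^2 = 1.6×10⁻³²
s = 8.5×10⁻¹² mol L⁻¹

8.5×10⁻¹² M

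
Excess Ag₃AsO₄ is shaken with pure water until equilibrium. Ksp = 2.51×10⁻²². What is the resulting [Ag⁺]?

5.24×10⁻⁶ M

Ag₃AsO₄(s) ⇌ 3 Ag⁺(aq) + AsO₄³⁻(aq)
For each mole of Ag₃AsO₄ that dissolves per liter, [Ag⁺] = 3s and [AsO₄³⁻] = s; let s denote this solubility.
Ksp = [Ag⁺]^3[AsO₄³⁻] = (3s)^3 · s = 27s^4 = 2.51×10⁻²²
s = 1.75×10⁻⁶ mol L⁻¹
[Ag⁺] = 3s = 5.24×10⁻⁶ mol L⁻¹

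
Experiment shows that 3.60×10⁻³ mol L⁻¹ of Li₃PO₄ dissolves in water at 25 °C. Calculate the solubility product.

Ksp = 4.53×10⁻⁹

Li₃PO₄(s) ⇌ 3 Li⁺(aq) + PO₄³⁻(aq)
With molar solubility s: [Li⁺] = 3s, [PO₄³⁻] = s.
Ksp = [Li⁺]^3[PO₄³⁻] = (3s)^3 · s = 27s^4
Ksp = 27 × (3.60×10⁻³)^4 = 4.53×10⁻⁹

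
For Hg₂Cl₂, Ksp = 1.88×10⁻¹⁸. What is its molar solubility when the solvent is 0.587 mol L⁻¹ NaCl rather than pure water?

Hg₂Cl₂(s) ⇌ Hg₂²⁺(aq) + 2 Cl⁻(aq)
Let s be the solubility of Hg₂Cl₂ here. The common ion gives [Cl⁻] ≈ 0.587 mol L⁻¹, and [Hg₂²⁺] = s.
Ksp = [Hg₂²⁺][Cl⁻]^2 = s(0.587)^2
s = 1.88×10⁻¹⁸ / (0.587)^2 = 5.46×10⁻¹⁸
s = 5.46×10⁻¹⁸ mol L⁻¹

5.46×10⁻¹⁸ M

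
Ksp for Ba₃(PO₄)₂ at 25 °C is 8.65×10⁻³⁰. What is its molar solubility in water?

Ba₃(PO₄)₂(s) ⇌ 3 Ba²⁺(aq) + 2 PO₄³⁻(aq)
With molar solubility s: [Ba²⁺] = 3s, [PO₄³⁻] = 2s.
Ksp = [Ba²⁺]^3[PO₄³⁻]^2 = (3s)^3 · (2s)^2 = 108s^5
108s^5 = 8.65×10⁻³⁰  ⇒  s^5 = 8.01×10⁻³²
Taking the 5th root, s = 6.04×10⁻⁷ M.

6.04×10⁻⁷ M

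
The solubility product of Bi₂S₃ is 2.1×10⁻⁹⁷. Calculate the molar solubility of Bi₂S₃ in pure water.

Bi₂S₃(s) ⇌ 2 Bi³⁺(aq) + 3 S²⁻(aq)
If s mol/L of Bi₂S₃ dissolves, [Bi³⁺] = 2s and [S²⁻] = 3s.
Ksp = [Bi³⁺]^2[S²⁻]^3 = (2s)^2 · (3s)^3 = 108s^5
108s^5 = 2.1×10⁻⁹⁷  ⇒  s^5 = 1.9×10⁻⁹⁹
s = (1.9×10⁻⁹⁹)^(1/5) = 1.8×10⁻²⁰ mol/L

1.8×10⁻²⁰ M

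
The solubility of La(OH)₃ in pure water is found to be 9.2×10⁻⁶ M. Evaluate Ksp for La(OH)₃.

La(OH)₃(s) ⇌ La³⁺(aq) + 3 OH⁻(aq)
For each mole of La(OH)₃ that dissolves per liter, [La³⁺] = s and [OH⁻] = 3s; let s denote this solubility.
Ksp = [La³⁺][OH⁻]^3 = s · (3s)^3 = 27s^4
Ksp = 27 × (9.2×10⁻⁶)^4 = 1.9×10⁻¹⁹

Ksp = 1.9×10⁻¹⁹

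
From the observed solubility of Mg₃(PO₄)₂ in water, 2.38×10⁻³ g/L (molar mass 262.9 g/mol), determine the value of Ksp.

Molar solubility s = (2.38×10⁻³ g/L) / (262.9 g/mol) = 9.0529×10⁻⁶ mol/L
Mg₃(PO₄)₂(s) ⇌ 3 Mg²⁺(aq) + 2 PO₄³⁻(aq)
For each mole of Mg₃(PO₄)₂ that dissolves per liter, [Mg²⁺] = 3s and [PO₄³⁻] = 2s; let s denote this solubility.
Ksp = [Mg²⁺]^3[PO₄³⁻]^2 = (3s)^3 · (2s)^2 = 108s^5
Ksp = 108 × (9.0529×10⁻⁶)^5 = 6.57×10⁻²⁴

Ksp = 6.57×10⁻²⁴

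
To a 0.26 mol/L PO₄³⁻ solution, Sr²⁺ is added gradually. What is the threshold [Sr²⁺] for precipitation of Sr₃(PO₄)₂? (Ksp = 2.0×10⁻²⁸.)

Precipitation of each salt begins when its ion product equals Ksp.
Sr₃(PO₄)₂(s) ⇌ 3 Sr²⁺(aq) + 2 PO₄³⁻(aq)
Ksp = [Sr²⁺]^3[PO₄³⁻]^2 = [Sr²⁺]^3(0.26)^2
[Sr²⁺]^3 = 2.0×10⁻²⁸ / (0.26)^2 = 3.0×10⁻²⁷
[Sr²⁺] = 1.4×10⁻⁹ mol/L

1.4×10⁻⁹ M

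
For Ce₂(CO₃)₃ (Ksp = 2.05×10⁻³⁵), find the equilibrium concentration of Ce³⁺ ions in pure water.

9.05×10⁻⁸ M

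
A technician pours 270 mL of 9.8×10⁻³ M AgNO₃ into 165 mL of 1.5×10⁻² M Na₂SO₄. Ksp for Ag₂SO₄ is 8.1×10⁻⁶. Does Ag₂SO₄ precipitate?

No

After mixing, V = 270 mL + 165 mL = 435 mL.
[Ag⁺] = (9.8×10⁻³)(270)/435 = 6.1×10⁻³ M
[SO₄²⁻] = (1.5×10⁻²)(165)/435 = 5.7×10⁻³ M
Q = [Ag⁺]^2[SO₄²⁻] = 2.1×10⁻⁷
Q < Ksp (2.1×10⁻⁷ vs 8.1×10⁻⁶); the solution remains unsaturated and no precipitate forms.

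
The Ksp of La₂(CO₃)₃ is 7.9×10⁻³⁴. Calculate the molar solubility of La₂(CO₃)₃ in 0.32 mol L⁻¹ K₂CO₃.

7.8×10⁻¹⁷ M

La₂(CO₃)₃(s) ⇌ 2 La³⁺(aq) + 3 CO₃²⁻(aq)
Let s be the solubility of La₂(CO₃)₃ here. The common ion gives [CO₃²⁻] ≈ 0.32 mol L⁻¹, and [La³⁺] = 2s.
Ksp = [La³⁺]^2[CO₃²⁻]^3 = (2s)^2(0.32)^3
(2s)^2 = 7.9×10⁻³⁴ / (0.32)^3 = 2.4×10⁻³²
s = 7.8×10⁻¹⁷ mol L⁻¹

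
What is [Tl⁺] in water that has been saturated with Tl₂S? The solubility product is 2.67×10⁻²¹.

1.75×10⁻⁷ M

Tl₂S(s) ⇌ 2 Tl⁺(aq) + S²⁻(aq)
If s mol/L of Tl₂S dissolves, [Tl⁺] = 2s and [S²⁻] = s.
Ksp = [Tl⁺]^2[S²⁻] = (2s)^2 · s = 4s^3 = 2.67×10⁻²¹
s = 8.74×10⁻⁸ mol L⁻¹
[Tl⁺] = 2s = 1.75×10⁻⁷ mol L⁻¹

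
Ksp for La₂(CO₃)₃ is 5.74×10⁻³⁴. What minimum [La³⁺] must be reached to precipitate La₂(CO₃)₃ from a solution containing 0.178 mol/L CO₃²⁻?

3.19×10⁻¹⁶ M

A salt starts to precipitate once the ion product Q reaches its Ksp.
La₂(CO₃)₃(s) ⇌ 2 La³⁺(aq) + 3 CO₃²⁻(aq)
Ksp = [La³⁺]^2[CO₃²⁻]^3 = [La³⁺]^2(0.178)^3
[La³⁺]^2 = 5.74×10⁻³⁴ / (0.178)^3 = 1.02×10⁻³¹
[La³⁺] = 3.19×10⁻¹⁶ mol/L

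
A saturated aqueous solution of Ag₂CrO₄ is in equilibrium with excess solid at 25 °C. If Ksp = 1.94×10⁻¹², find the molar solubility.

7.86×10⁻⁵ M

Ag₂CrO₄(s) ⇌ 2 Ag⁺(aq) + CrO₄²⁻(aq)
Let s be the molar solubility. Then [Ag⁺] = 2s and [CrO₄²⁻] = s.
Ksp = [Ag⁺]^2[CrO₄²⁻] = (2s)^2 · s = 4s^3
4s^3 = 1.94×10⁻¹²  ⇒  s^3 = 4.85×10⁻¹³
Taking the 3rd root, s = 7.86×10⁻⁵ M.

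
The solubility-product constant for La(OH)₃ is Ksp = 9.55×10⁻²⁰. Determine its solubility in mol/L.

La(OH)₃(s) ⇌ La³⁺(aq) + 3 OH⁻(aq)
Call the molar solubility s, so that [La³⁺] = s and [OH⁻] = 3s.
Ksp = [La³⁺][OH⁻]^3 = s · (3s)^3 = 27s^4
27s^4 = 9.55×10⁻²⁰  ⇒  s^4 = 3.54×10⁻²¹
s = (3.54×10⁻²¹)^(1/4) = 7.71×10⁻⁶ M

7.71×10⁻⁶ M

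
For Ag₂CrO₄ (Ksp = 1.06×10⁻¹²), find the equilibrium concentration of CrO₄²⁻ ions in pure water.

6.42×10⁻⁵ M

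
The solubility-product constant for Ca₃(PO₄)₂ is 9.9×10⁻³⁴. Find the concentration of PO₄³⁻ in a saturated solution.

Ca₃(PO₄)₂(s) ⇌ 3 Ca²⁺(aq) + 2 PO₄³⁻(aq)
With molar solubility s: [Ca²⁺] = 3s, [PO₄³⁻] = 2s.
Ksp = [Ca²⁺]^3[PO₄³⁻]^2 = (3s)^3 · (2s)^2 = 108s^5 = 9.9×10⁻³⁴
s = 9.8×10⁻⁸ M
[PO₄³⁻] = 2s = 2.0×10⁻⁷ M

2.0×10⁻⁷ M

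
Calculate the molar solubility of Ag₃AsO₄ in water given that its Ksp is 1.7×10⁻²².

1.6×10⁻⁶ M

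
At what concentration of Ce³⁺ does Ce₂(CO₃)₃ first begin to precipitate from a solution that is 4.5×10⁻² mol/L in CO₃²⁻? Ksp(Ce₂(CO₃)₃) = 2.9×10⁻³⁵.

5.6×10⁻¹⁶ M

Each salt precipitates once Q = Ksp for that salt.
Ce₂(CO₃)₃(s) ⇌ 2 Ce³⁺(aq) + 3 CO₃²⁻(aq)
Ksp = [Ce³⁺]^2[CO₃²⁻]^3 = [Ce³⁺]^2(4.5×10⁻²)^3
[Ce³⁺]^2 = 2.9×10⁻³⁵ / (4.5×10⁻²)^3 = 3.2×10⁻³¹
[Ce³⁺] = 5.6×10⁻¹⁶ mol/L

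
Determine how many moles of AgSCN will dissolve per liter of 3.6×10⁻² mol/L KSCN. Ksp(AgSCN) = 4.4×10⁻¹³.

1.2×10⁻¹¹ M

AgSCN(s) ⇌ Ag⁺(aq) + SCN⁻(aq)
Let s be the solubility of AgSCN here. The common ion gives [SCN⁻] ≈ 3.6×10⁻² mol/L, and [Ag⁺] = s.
Ksp = [Ag⁺][SCN⁻] = s(3.6×10⁻²)
s = 4.4×10⁻¹³ / (3.6×10⁻²) = 1.2×10⁻¹¹
s = 1.2×10⁻¹¹ mol/L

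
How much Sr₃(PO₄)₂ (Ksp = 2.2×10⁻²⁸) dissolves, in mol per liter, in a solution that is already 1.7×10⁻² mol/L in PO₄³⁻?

Sr₃(PO₄)₂(s) ⇌ 3 Sr²⁺(aq) + 2 PO₄³⁻(aq)
PO₄³⁻ is already present at 1.7×10⁻² mol/L. If s mol/L of Sr₃(PO₄)₂ dissolves, [Sr²⁺] = 3s while [PO₄³⁻] ≈ 1.7×10⁻² mol/L.
Ksp = [Sr²⁺]^3[PO₄³⁻]^2 = (3s)^3(1.7×10⁻²)^2
(3s)^3 = 2.2×10⁻²⁸ / (1.7×10⁻²)^2 = 7.6×10⁻²⁵
s = 3.0×10⁻⁹ mol/L

3.0×10⁻⁹ M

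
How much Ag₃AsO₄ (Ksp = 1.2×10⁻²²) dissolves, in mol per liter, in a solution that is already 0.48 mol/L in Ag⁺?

Ag₃AsO₄(s) ⇌ 3 Ag⁺(aq) + AsO₄³⁻(aq)
Let s be the solubility of Ag₃AsO₄ here. The common ion gives [Ag⁺] ≈ 0.48 mol/L, and [AsO₄³⁻] = s.
Ksp = [Ag⁺]^3[AsO₄³⁻] = (0.48)^3s
s = 1.2×10⁻²² / (0.48)^3 = 1.1×10⁻²¹
s = 1.1×10⁻²¹ mol/L

1.1×10⁻²¹ M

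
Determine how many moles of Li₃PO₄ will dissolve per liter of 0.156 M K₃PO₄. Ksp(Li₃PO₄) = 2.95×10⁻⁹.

8.88×10⁻⁴ M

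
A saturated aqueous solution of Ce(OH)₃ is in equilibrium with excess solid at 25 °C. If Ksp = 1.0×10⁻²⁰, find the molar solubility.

Ce(OH)₃(s) ⇌ Ce³⁺(aq) + 3 OH⁻(aq)
Let s be the molar solubility. Then [Ce³⁺] = s and [OH⁻] = 3s.
Ksp = [Ce³⁺][OH⁻]^3 = s · (3s)^3 = 27s^4
27s^4 = 1.0×10⁻²⁰  ⇒  s^4 = 3.7×10⁻²²
Taking the 4th root, s = 4.4×10⁻⁶ mol/L.

4.4×10⁻⁶ M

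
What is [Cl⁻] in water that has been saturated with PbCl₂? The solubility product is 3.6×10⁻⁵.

PbCl₂(s) ⇌ Pb²⁺(aq) + 2 Cl⁻(aq)
For each mole of PbCl₂ that dissolves per liter, [Pb²⁺] = s and [Cl⁻] = 2s; let s denote this solubility.
Ksp = [Pb²⁺][Cl⁻]^2 = s · (2s)^2 = 4s^3 = 3.6×10⁻⁵
s = 2.1×10⁻² M
[Cl⁻] = 2s = 4.2×10⁻² M

4.2×10⁻² M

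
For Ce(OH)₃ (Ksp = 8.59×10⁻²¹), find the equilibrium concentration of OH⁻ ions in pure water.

Ce(OH)₃(s) ⇌ Ce³⁺(aq) + 3 OH⁻(aq)
Call the molar solubility s, so that [Ce³⁺] = s and [OH⁻] = 3s.
Ksp = [Ce³⁺][OH⁻]^3 = s · (3s)^3 = 27s^4 = 8.59×10⁻²¹
s = 4.22×10⁻⁶ M
[OH⁻] = 3s = 1.27×10⁻⁵ M

1.27×10⁻⁵ M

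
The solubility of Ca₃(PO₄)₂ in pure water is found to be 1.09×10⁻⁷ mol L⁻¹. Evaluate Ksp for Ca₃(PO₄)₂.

Ksp = 1.66×10⁻³³

Ca₃(PO₄)₂(s) ⇌ 3 Ca²⁺(aq) + 2 PO₄³⁻(aq)
For each mole of Ca₃(PO₄)₂ that dissolves per liter, [Ca²⁺] = 3s and [PO₄³⁻] = 2s; let s denote this solubility.
Ksp = [Ca²⁺]^3[PO₄³⁻]^2 = (3s)^3 · (2s)^2 = 108s^5
Ksp = 108 × (1.09×10⁻⁷)^5 = 1.66×10⁻³³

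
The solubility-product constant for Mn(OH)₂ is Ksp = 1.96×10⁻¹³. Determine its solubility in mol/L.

3.66×10⁻⁵ M

Mn(OH)₂(s) ⇌ Mn²⁺(aq) + 2 OH⁻(aq)
Let s be the molar solubility. Then [Mn²⁺] = s and [OH⁻] = 2s.
Ksp = [Mn²⁺][OH⁻]^2 = s · (2s)^2 = 4s^3
4s^3 = 1.96×10⁻¹³  ⇒  s^3 = 4.90×10⁻¹⁴
s = (4.90×10⁻¹⁴)^(1/3) = 3.66×10⁻⁵ M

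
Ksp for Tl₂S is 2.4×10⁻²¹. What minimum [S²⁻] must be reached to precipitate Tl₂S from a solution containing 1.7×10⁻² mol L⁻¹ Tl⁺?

8.3×10⁻¹⁸ M

Precipitation begins when Q = Ksp.
Tl₂S(s) ⇌ 2 Tl⁺(aq) + S²⁻(aq)
Ksp = [Tl⁺]^2[S²⁻] = [S²⁻](1.7×10⁻²)^2
[S²⁻] = 2.4×10⁻²¹ / (1.7×10⁻²)^2 = 8.3×10⁻¹⁸
[S²⁻] = 8.3×10⁻¹⁸ mol L⁻¹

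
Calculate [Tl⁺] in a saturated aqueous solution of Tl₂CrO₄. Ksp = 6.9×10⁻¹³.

1.1×10⁻⁴ M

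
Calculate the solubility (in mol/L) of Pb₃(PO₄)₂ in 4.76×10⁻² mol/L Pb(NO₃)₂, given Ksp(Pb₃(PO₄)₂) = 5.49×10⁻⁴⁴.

1.13×10⁻²⁰ M

Pb₃(PO₄)₂(s) ⇌ 3 Pb²⁺(aq) + 2 PO₄³⁻(aq)
Let s be the solubility of Pb₃(PO₄)₂ here. The common ion gives [Pb²⁺] ≈ 4.76×10⁻² mol/L, and [PO₄³⁻] = 2s.
Ksp = [Pb²⁺]^3[PO₄³⁻]^2 = (4.76×10⁻²)^3(2s)^2
(2s)^2 = 5.49×10⁻⁴⁴ / (4.76×10⁻²)^3 = 5.09×10⁻⁴⁰
s = 1.13×10⁻²⁰ mol/L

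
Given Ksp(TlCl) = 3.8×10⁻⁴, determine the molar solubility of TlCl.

1.9×10⁻² M

TlCl(s) ⇌ Tl⁺(aq) + Cl⁻(aq)
Call the molar solubility s, so that [Tl⁺] = s and [Cl⁻] = s.
Ksp = [Tl⁺][Cl⁻] = s · s = s^2
s^2 = 3.8×10⁻⁴
Taking the 2nd root, s = 1.9×10⁻² mol L⁻¹.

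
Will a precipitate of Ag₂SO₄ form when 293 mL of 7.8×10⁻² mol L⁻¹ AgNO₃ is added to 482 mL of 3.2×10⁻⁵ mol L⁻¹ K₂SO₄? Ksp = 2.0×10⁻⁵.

No

After mixing, V = 293 mL + 482 mL = 775 mL.
[Ag⁺] = (7.8×10⁻²)(293)/775 = 2.9×10⁻² mol L⁻¹
[SO₄²⁻] = (3.2×10⁻⁵)(482)/775 = 2.0×10⁻⁵ mol L⁻¹
Q = [Ag⁺]^2[SO₄²⁻] = 1.7×10⁻⁸
Q = 1.7×10⁻⁸ < Ksp = 2.0×10⁻⁵, so the solution is unsaturated and no precipitate forms.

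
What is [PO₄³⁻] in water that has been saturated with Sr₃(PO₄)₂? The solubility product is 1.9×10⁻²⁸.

2.2×10⁻⁶ M

Sr₃(PO₄)₂(s) ⇌ 3 Sr²⁺(aq) + 2 PO₄³⁻(aq)
With molar solubility s: [Sr²⁺] = 3s, [PO₄³⁻] = 2s.
Ksp = [Sr²⁺]^3[PO₄³⁻]^2 = (3s)^3 · (2s)^2 = 108s^5 = 1.9×10⁻²⁸
s = 1.1×10⁻⁶ mol L⁻¹
[PO₄³⁻] = 2s = 2.2×10⁻⁶ mol L⁻¹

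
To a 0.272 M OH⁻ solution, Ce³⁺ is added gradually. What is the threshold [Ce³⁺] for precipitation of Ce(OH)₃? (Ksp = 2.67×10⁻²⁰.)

Precipitation of each salt begins when its ion product equals Ksp.
Ce(OH)₃(s) ⇌ Ce³⁺(aq) + 3 OH⁻(aq)
Ksp = [Ce³⁺][OH⁻]^3 = [Ce³⁺](0.272)^3
[Ce³⁺] = 2.67×10⁻²⁰ / (0.272)^3 = 1.33×10⁻¹⁸
[Ce³⁺] = 1.33×10⁻¹⁸ M

1.33×10⁻¹⁸ M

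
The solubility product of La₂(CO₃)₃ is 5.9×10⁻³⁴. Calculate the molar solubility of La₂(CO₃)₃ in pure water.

8.9×10⁻⁸ M

La₂(CO₃)₃(s) ⇌ 2 La³⁺(aq) + 3 CO₃²⁻(aq)
For each mole of La₂(CO₃)₃ that dissolves per liter, [La³⁺] = 2s and [CO₃²⁻] = 3s; let s denote this solubility.
Ksp = [La³⁺]^2[CO₃²⁻]^3 = (2s)^2 · (3s)^3 = 108s^5
108s^5 = 5.9×10⁻³⁴  ⇒  s^5 = 5.5×10⁻³⁶
s = (5.5×10⁻³⁶)^(1/5) = 8.9×10⁻⁸ M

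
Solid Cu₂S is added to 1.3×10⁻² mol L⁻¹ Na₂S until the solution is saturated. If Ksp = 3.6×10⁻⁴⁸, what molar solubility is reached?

8.3×10⁻²⁴ M

Cu₂S(s) ⇌ 2 Cu⁺(aq) + S²⁻(aq)
With S²⁻ already at 1.3×10⁻² mol L⁻¹ and s small, take [S²⁻] ≈ 1.3×10⁻² mol L⁻¹ and [Cu⁺] = 2s.
Ksp = [Cu⁺]^2[S²⁻] = (2s)^2(1.3×10⁻²)
(2s)^2 = 3.6×10⁻⁴⁸ / (1.3×10⁻²) = 2.8×10⁻⁴⁶
s = 8.3×10⁻²⁴ mol L⁻¹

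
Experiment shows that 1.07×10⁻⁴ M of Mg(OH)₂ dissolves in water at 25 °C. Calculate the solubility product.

Mg(OH)₂(s) ⇌ Mg²⁺(aq) + 2 OH⁻(aq)
If s mol/L of Mg(OH)₂ dissolves, [Mg²⁺] = s and [OH⁻] = 2s.
Ksp = [Mg²⁺][OH⁻]^2 = s · (2s)^2 = 4s^3
Ksp = 4 × (1.07×10⁻⁴)^3 = 4.90×10⁻¹²

Ksp = 4.90×10⁻¹²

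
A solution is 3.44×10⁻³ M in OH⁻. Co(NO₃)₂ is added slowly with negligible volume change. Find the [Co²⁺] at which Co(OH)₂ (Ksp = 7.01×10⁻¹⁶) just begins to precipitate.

5.92×10⁻¹¹ M

Precipitation of each salt begins when its ion product equals Ksp.
Co(OH)₂(s) ⇌ Co²⁺(aq) + 2 OH⁻(aq)
Ksp = [Co²⁺][OH⁻]^2 = [Co²⁺](3.44×10⁻³)^2
[Co²⁺] = 7.01×10⁻¹⁶ / (3.44×10⁻³)^2 = 5.92×10⁻¹¹
[Co²⁺] = 5.92×10⁻¹¹ M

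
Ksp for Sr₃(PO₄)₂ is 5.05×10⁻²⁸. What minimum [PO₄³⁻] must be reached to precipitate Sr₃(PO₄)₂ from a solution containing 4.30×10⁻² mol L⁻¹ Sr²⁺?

Each salt precipitates once Q = Ksp for that salt.
Sr₃(PO₄)₂(s) ⇌ 3 Sr²⁺(aq) + 2 PO₄³⁻(aq)
Ksp = [Sr²⁺]^3[PO₄³⁻]^2 = [PO₄³⁻]^2(4.30×10⁻²)^3
[PO₄³⁻]^2 = 5.05×10⁻²⁸ / (4.30×10⁻²)^3 = 6.35×10⁻²⁴
[PO₄³⁻] = 2.52×10⁻¹² mol L⁻¹

2.52×10⁻¹² M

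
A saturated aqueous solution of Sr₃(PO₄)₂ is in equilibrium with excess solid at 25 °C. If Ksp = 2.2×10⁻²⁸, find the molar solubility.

1.2×10⁻⁶ M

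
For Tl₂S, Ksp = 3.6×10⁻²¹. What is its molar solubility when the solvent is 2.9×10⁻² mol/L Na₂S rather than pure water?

1.8×10⁻¹⁰ M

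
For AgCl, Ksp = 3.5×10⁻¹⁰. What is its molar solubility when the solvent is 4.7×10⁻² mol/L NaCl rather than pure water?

AgCl(s) ⇌ Ag⁺(aq) + Cl⁻(aq)
With Cl⁻ already at 4.7×10⁻² mol/L and s small, take [Cl⁻] ≈ 4.7×10⁻² mol/L and [Ag⁺] = s.
Ksp = [Ag⁺][Cl⁻] = s(4.7×10⁻²)
s = 3.5×10⁻¹⁰ / (4.7×10⁻²) = 7.4×10⁻⁹
s = 7.4×10⁻⁹ mol/L

7.4×10⁻⁹ M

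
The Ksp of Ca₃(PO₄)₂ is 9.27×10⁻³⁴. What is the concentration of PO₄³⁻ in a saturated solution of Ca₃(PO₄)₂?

1.94×10⁻⁷ M

Ca₃(PO₄)₂(s) ⇌ 3 Ca²⁺(aq) + 2 PO₄³⁻(aq)
If s mol/L of Ca₃(PO₄)₂ dissolves, [Ca²⁺] = 3s and [PO₄³⁻] = 2s.
Ksp = [Ca²⁺]^3[PO₄³⁻]^2 = (3s)^3 · (2s)^2 = 108s^5 = 9.27×10⁻³⁴
s = 9.70×10⁻⁸ M
[PO₄³⁻] = 2s = 1.94×10⁻⁷ M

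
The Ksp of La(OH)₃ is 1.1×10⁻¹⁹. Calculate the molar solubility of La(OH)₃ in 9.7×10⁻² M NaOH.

1.2×10⁻¹⁶ M

La(OH)₃(s) ⇌ La³⁺(aq) + 3 OH⁻(aq)
The solution already contains OH⁻ at 9.7×10⁻² M. Let s be the molar solubility of La(OH)₃.
[OH⁻] ≈ 9.7×10⁻² M (common ion dominates); [La³⁺] = s.
Ksp = [La³⁺][OH⁻]^3 = s(9.7×10⁻²)^3
s = 1.1×10⁻¹⁹ / (9.7×10⁻²)^3 = 1.2×10⁻¹⁶
s = 1.2×10⁻¹⁶ M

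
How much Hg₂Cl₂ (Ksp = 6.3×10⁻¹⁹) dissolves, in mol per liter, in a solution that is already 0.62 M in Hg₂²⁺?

5.0×10⁻¹⁰ M

Hg₂Cl₂(s) ⇌ Hg₂²⁺(aq) + 2 Cl⁻(aq)
The solution already contains Hg₂²⁺ at 0.62 M. Let s be the molar solubility of Hg₂Cl₂.
[Hg₂²⁺] ≈ 0.62 M (common ion dominates); [Cl⁻] = 2s.
Ksp = [Hg₂²⁺][Cl⁻]^2 = (0.62)(2s)^2
(2s)^2 = 6.3×10⁻¹⁹ / (0.62) = 1.0×10⁻¹⁸
s = 5.0×10⁻¹⁰ M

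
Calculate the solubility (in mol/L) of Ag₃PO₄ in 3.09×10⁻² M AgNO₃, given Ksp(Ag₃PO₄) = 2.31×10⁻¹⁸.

7.83×10⁻¹⁴ M

Ag₃PO₄(s) ⇌ 3 Ag⁺(aq) + PO₄³⁻(aq)
Let s be the solubility of Ag₃PO₄ here. The common ion gives [Ag⁺] ≈ 3.09×10⁻² M, and [PO₄³⁻] = s.
Ksp = [Ag⁺]^3[PO₄³⁻] = (3.09×10⁻²)^3s
s = 2.31×10⁻¹⁸ / (3.09×10⁻²)^3 = 7.83×10⁻¹⁴
s = 7.83×10⁻¹⁴ M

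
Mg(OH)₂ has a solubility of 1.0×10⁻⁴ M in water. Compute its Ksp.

Mg(OH)₂(s) ⇌ Mg²⁺(aq) + 2 OH⁻(aq)
With molar solubility s: [Mg²⁺] = s, [OH⁻] = 2s.
Ksp = [Mg²⁺][OH⁻]^2 = s · (2s)^2 = 4s^3
Ksp = 4 × (1.0×10⁻⁴)^3 = 4.0×10⁻¹²

Ksp = 4.0×10⁻¹²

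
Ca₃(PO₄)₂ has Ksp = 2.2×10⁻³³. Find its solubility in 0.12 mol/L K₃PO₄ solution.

Ca₃(PO₄)₂(s) ⇌ 3 Ca²⁺(aq) + 2 PO₄³⁻(aq)
Let s be the solubility of Ca₃(PO₄)₂ here. The common ion gives [PO₄³⁻] ≈ 0.12 mol/L, and [Ca²⁺] = 3s.
Ksp = [Ca²⁺]^3[PO₄³⁻]^2 = (3s)^3(0.12)^2
(3s)^3 = 2.2×10⁻³³ / (0.12)^2 = 1.5×10⁻³¹
s = 1.8×10⁻¹¹ mol/L

1.8×10⁻¹¹ M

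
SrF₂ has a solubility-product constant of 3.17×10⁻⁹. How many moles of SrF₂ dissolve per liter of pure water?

9.25×10⁻⁴ M

SrF₂(s) ⇌ Sr²⁺(aq) + 2 F⁻(aq)
Call the molar solubility s, so that [Sr²⁺] = s and [F⁻] = 2s.
Ksp = [Sr²⁺][F⁻]^2 = s · (2s)^2 = 4s^3
4s^3 = 3.17×10⁻⁹  ⇒  s^3 = 7.93×10⁻¹⁰
s = 9.25×10⁻⁴ M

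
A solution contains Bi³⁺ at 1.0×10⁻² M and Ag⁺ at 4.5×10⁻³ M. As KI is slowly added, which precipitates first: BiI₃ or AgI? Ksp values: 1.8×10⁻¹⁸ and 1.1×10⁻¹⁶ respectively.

Precipitation of each salt begins when its ion product equals Ksp.
For BiI₃: [I⁻] = (Ksp/[Bi³⁺])^(1/3) = 5.6×10⁻⁶ M
For AgI: [I⁻] = (Ksp/[Ag⁺]) = 2.4×10⁻¹⁴ M
AgI requires the lower [I⁻], so it precipitates first.

AgI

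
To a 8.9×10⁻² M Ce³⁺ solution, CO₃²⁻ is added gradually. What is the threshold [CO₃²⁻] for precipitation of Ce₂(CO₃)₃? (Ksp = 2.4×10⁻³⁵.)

Precipitation begins when Q = Ksp.
Ce₂(CO₃)₃(s) ⇌ 2 Ce³⁺(aq) + 3 CO₃²⁻(aq)
Ksp = [Ce³⁺]^2[CO₃²⁻]^3 = [CO₃²⁻]^3(8.9×10⁻²)^2
[CO₃²⁻]^3 = 2.4×10⁻³⁵ / (8.9×10⁻²)^2 = 3.0×10⁻³³
[CO₃²⁻] = 1.4×10⁻¹¹ M

1.4×10⁻¹¹ M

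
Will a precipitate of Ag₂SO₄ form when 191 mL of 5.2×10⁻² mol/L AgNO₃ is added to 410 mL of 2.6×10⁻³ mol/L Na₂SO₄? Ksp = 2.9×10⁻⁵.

After mixing, V = 191 mL + 410 mL = 601 mL.
[Ag⁺] = (5.2×10⁻²)(191)/601 = 1.7×10⁻² mol/L
[SO₄²⁻] = (2.6×10⁻³)(410)/601 = 1.8×10⁻³ mol/L
Q = [Ag⁺]^2[SO₄²⁻] = 4.8×10⁻⁷
Q = 4.8×10⁻⁷ < Ksp = 2.9×10⁻⁵, so the solution is unsaturated and no precipitate forms.

No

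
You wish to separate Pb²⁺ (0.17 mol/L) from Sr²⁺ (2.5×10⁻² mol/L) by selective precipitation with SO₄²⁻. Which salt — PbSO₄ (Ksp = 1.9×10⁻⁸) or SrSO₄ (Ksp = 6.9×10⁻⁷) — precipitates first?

PbSO₄

Precipitation begins when Q = Ksp.
For PbSO₄: [SO₄²⁻] = (Ksp/[Pb²⁺]) = 1.1×10⁻⁷ mol/L
For SrSO₄: [SO₄²⁻] = (Ksp/[Sr²⁺]) = 2.8×10⁻⁵ mol/L
PbSO₄ requires the lower [SO₄²⁻], so it precipitates first.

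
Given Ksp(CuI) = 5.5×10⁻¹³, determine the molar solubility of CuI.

CuI(s) ⇌ Cu⁺(aq) + I⁻(aq)
For each mole of CuI that dissolves per liter, [Cu⁺] = s and [I⁻] = s; let s denote this solubility.
Ksp = [Cu⁺][I⁻] = s · s = s^2
s^2 = 5.5×10⁻¹³
s = (5.5×10⁻¹³)^(1/2) = 7.4×10⁻⁷ mol L⁻¹

7.4×10⁻⁷ M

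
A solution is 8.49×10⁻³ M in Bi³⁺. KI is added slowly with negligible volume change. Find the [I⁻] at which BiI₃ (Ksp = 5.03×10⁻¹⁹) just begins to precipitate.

3.90×10⁻⁶ M

Precipitation of each salt begins when its ion product equals Ksp.
BiI₃(s) ⇌ Bi³⁺(aq) + 3 I⁻(aq)
Ksp = [Bi³⁺][I⁻]^3 = [I⁻]^3(8.49×10⁻³)
[I⁻]^3 = 5.03×10⁻¹⁹ / (8.49×10⁻³) = 5.92×10⁻¹⁷
[I⁻] = 3.90×10⁻⁶ M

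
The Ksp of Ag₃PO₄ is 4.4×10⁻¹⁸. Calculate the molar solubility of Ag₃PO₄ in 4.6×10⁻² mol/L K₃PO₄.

1.5×10⁻⁶ M

Ag₃PO₄(s) ⇌ 3 Ag⁺(aq) + PO₄³⁻(aq)
PO₄³⁻ is already present at 4.6×10⁻² mol/L. If s mol/L of Ag₃PO₄ dissolves, [Ag⁺] = 3s while [PO₄³⁻] ≈ 4.6×10⁻² mol/L.
Ksp = [Ag⁺]^3[PO₄³⁻] = (3s)^3(4.6×10⁻²)
(3s)^3 = 4.4×10⁻¹⁸ / (4.6×10⁻²) = 9.6×10⁻¹⁷
s = 1.5×10⁻⁶ mol/L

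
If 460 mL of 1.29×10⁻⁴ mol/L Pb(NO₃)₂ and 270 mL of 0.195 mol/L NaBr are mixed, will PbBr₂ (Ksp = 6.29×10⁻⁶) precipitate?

No

Total volume after mixing = 460 + 270 = 730 mL.
[Pb²⁺] = (1.29×10⁻⁴)(460)/730 = 8.13×10⁻⁵ mol/L
[Br⁻] = (0.195)(270)/730 = 7.21×10⁻² mol/L
Q = [Pb²⁺][Br⁻]^2 = 4.23×10⁻⁷
Q < Ksp (4.23×10⁻⁷ vs 6.29×10⁻⁶); the solution remains unsaturated and no precipitate forms.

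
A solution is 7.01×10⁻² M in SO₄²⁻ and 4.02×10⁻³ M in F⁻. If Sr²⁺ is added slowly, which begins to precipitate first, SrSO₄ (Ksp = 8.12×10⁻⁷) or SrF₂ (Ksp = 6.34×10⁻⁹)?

SrSO₄

Each salt precipitates once Q = Ksp for that salt.
For SrSO₄: [Sr²⁺] = (Ksp/[SO₄²⁻]) = 1.16×10⁻⁵ M
For SrF₂: [Sr²⁺] = (Ksp/[F⁻]^2) = 3.92×10⁻⁴ M
The smaller threshold [Sr²⁺] is reached first, so SrSO₄ precipitates first.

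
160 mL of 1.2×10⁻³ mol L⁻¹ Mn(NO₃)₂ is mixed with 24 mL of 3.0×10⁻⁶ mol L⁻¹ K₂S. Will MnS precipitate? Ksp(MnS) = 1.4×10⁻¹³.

The combined volume is 184 mL.
[Mn²⁺] = (1.2×10⁻³)(160)/184 = 1.0×10⁻³ mol L⁻¹
[S²⁻] = (3.0×10⁻⁶)(24)/184 = 3.9×10⁻⁷ mol L⁻¹
Q = [Mn²⁺][S²⁻] = 4.1×10⁻¹⁰
Q = 4.1×10⁻¹⁰ > Ksp = 1.4×10⁻¹³, so the solution is supersaturated and MnS precipitates.

Yes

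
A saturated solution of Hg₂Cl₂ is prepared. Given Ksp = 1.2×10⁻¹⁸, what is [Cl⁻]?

1.3×10⁻⁶ M

Hg₂Cl₂(s) ⇌ Hg₂²⁺(aq) + 2 Cl⁻(aq)
Let s be the molar solubility. Then [Hg₂²⁺] = s and [Cl⁻] = 2s.
Ksp = [Hg₂²⁺][Cl⁻]^2 = s · (2s)^2 = 4s^3 = 1.2×10⁻¹⁸
s = 6.7×10⁻⁷ mol L⁻¹
[Cl⁻] = 2s = 1.3×10⁻⁶ mol L⁻¹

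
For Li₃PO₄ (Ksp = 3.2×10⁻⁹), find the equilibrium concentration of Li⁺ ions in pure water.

Li₃PO₄(s) ⇌ 3 Li⁺(aq) + PO₄³⁻(aq)
Call the molar solubility s, so that [Li⁺] = 3s and [PO₄³⁻] = s.
Ksp = [Li⁺]^3[PO₄³⁻] = (3s)^3 · s = 27s^4 = 3.2×10⁻⁹
s = 3.3×10⁻³ mol L⁻¹
[Li⁺] = 3s = 9.9×10⁻³ mol L⁻¹

9.9×10⁻³ M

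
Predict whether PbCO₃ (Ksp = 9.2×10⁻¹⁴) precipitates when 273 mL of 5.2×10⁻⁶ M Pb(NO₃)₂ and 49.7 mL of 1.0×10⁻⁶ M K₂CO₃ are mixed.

Yes

Total volume after mixing = 273 + 49.7 = 322.7 mL.
[Pb²⁺] = (5.2×10⁻⁶)(273)/322.7 = 4.4×10⁻⁶ M
[CO₃²⁻] = (1.0×10⁻⁶)(49.7)/322.7 = 1.5×10⁻⁷ M
Q = [Pb²⁺][CO₃²⁻] = 6.8×10⁻¹³
Since Q (6.8×10⁻¹³) exceeds Ksp (9.2×10⁻¹⁴), PbCO₃ will precipitate.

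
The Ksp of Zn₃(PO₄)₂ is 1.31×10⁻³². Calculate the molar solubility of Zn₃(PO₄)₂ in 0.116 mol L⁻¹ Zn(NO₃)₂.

Zn₃(PO₄)₂(s) ⇌ 3 Zn²⁺(aq) + 2 PO₄³⁻(aq)
With Zn²⁺ already at 0.116 mol L⁻¹ and s small, take [Zn²⁺] ≈ 0.116 mol L⁻¹ and [PO₄³⁻] = 2s.
Ksp = [Zn²⁺]^3[PO₄³⁻]^2 = (0.116)^3(2s)^2
(2s)^2 = 1.31×10⁻³² / (0.116)^3 = 8.39×10⁻³⁰
s = 1.45×10⁻¹⁵ mol L⁻¹

1.45×10⁻¹⁵ M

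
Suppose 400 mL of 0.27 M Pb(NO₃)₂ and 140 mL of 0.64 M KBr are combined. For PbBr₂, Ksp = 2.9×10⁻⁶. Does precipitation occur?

The combined volume is 540 mL.
[Pb²⁺] = (0.27)(400)/540 = 0.20 M
[Br⁻] = (0.64)(140)/540 = 0.17 M
Q = [Pb²⁺][Br⁻]^2 = 5.5×10⁻³
Because Q > Ksp (5.5×10⁻³ vs 2.9×10⁻⁶), a precipitate of PbBr₂ forms.

Yes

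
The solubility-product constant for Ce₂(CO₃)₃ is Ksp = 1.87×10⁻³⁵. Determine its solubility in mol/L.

Ce₂(CO₃)₃(s) ⇌ 2 Ce³⁺(aq) + 3 CO₃²⁻(aq)
For each mole of Ce₂(CO₃)₃ that dissolves per liter, [Ce³⁺] = 2s and [CO₃²⁻] = 3s; let s denote this solubility.
Ksp = [Ce³⁺]^2[CO₃²⁻]^3 = (2s)^2 · (3s)^3 = 108s^5
108s^5 = 1.87×10⁻³⁵  ⇒  s^5 = 1.73×10⁻³⁷
s = 4.44×10⁻⁸ M

4.44×10⁻⁸ M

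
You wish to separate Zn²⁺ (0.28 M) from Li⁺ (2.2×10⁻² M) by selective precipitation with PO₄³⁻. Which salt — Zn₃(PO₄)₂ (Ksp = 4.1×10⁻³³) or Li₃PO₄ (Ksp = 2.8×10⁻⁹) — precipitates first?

Zn₃(PO₄)₂

Precipitation of each salt begins when its ion product equals Ksp.
For Zn₃(PO₄)₂: [PO₄³⁻] = (Ksp/[Zn²⁺]^3)^(1/2) = 4.3×10⁻¹⁶ M
For Li₃PO₄: [PO₄³⁻] = (Ksp/[Li⁺]^3) = 2.6×10⁻⁴ M
The smaller threshold [PO₄³⁻] is reached first, so Zn₃(PO₄)₂ precipitates first.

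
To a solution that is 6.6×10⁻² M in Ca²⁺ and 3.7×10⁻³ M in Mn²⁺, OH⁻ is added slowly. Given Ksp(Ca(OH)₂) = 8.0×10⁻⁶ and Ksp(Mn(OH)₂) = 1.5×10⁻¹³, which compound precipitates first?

Precipitation begins when Q = Ksp.
For Ca(OH)₂: [OH⁻] = (Ksp/[Ca²⁺])^(1/2) = 1.1×10⁻² M
For Mn(OH)₂: [OH⁻] = (Ksp/[Mn²⁺])^(1/2) = 6.4×10⁻⁶ M
The smaller threshold [OH⁻] is reached first, so Mn(OH)₂ precipitates first.

Mn(OH)₂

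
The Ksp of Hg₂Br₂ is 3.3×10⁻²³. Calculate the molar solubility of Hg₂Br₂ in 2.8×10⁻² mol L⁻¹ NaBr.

Hg₂Br₂(s) ⇌ Hg₂²⁺(aq) + 2 Br⁻(aq)
The solution already contains Br⁻ at 2.8×10⁻² mol L⁻¹. Let s be the molar solubility of Hg₂Br₂.
[Br⁻] ≈ 2.8×10⁻² mol L⁻¹ (common ion dominates); [Hg₂²⁺] = s.
Ksp = [Hg₂²⁺][Br⁻]^2 = s(2.8×10⁻²)^2
s = 3.3×10⁻²³ / (2.8×10⁻²)^2 = 4.2×10⁻²⁰
s = 4.2×10⁻²⁰ mol L⁻¹

4.2×10⁻²⁰ M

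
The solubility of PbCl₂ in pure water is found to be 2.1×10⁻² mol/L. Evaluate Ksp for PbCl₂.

PbCl₂(s) ⇌ Pb²⁺(aq) + 2 Cl⁻(aq)
For each mole of PbCl₂ that dissolves per liter, [Pb²⁺] = s and [Cl⁻] = 2s; let s denote this solubility.
Ksp = [Pb²⁺][Cl⁻]^2 = s · (2s)^2 = 4s^3
Ksp = 4 × (2.1×10⁻²)^3 = 3.7×10⁻⁵

Ksp = 3.7×10⁻⁵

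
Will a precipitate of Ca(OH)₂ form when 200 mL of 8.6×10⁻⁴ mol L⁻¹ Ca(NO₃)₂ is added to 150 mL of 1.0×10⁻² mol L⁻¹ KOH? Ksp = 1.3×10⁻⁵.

The combined volume is 350 mL.
[Ca²⁺] = (8.6×10⁻⁴)(200)/350 = 4.9×10⁻⁴ mol L⁻¹
[OH⁻] = (1.0×10⁻²)(150)/350 = 4.3×10⁻³ mol L⁻¹
Q = [Ca²⁺][OH⁻]^2 = 9.0×10⁻⁹
Since Q (9.0×10⁻⁹) is less than Ksp (1.3×10⁻⁵), no Ca(OH)₂ precipitates.

No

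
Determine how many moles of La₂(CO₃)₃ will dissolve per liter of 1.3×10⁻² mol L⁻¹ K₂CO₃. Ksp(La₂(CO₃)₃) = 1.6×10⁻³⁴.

4.3×10⁻¹⁵ M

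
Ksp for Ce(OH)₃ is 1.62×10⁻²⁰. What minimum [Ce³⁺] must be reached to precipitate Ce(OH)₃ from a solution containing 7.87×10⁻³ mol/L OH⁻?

3.32×10⁻¹⁴ M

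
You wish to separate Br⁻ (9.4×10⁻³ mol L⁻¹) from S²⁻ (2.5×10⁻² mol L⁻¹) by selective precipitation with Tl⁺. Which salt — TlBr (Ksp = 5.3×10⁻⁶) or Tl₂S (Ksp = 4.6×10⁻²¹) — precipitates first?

Tl₂S

The threshold for precipitation is Q = Ksp.
For TlBr: [Tl⁺] = (Ksp/[Br⁻]) = 5.6×10⁻⁴ mol L⁻¹
For Tl₂S: [Tl⁺] = (Ksp/[S²⁻])^(1/2) = 4.3×10⁻¹⁰ mol L⁻¹
Tl₂S requires the lower [Tl⁺], so it precipitates first.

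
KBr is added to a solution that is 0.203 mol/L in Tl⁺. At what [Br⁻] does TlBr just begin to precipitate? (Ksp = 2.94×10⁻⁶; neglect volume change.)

Each salt precipitates once Q = Ksp for that salt.
TlBr(s) ⇌ Tl⁺(aq) + Br⁻(aq)
Ksp = [Tl⁺][Br⁻] = [Br⁻](0.203)
[Br⁻] = 2.94×10⁻⁶ / (0.203) = 1.45×10⁻⁵
[Br⁻] = 1.45×10⁻⁵ mol/L

1.45×10⁻⁵ M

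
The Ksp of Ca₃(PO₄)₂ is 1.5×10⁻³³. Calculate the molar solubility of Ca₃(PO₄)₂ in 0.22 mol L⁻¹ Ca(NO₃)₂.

Ca₃(PO₄)₂(s) ⇌ 3 Ca²⁺(aq) + 2 PO₄³⁻(aq)
The solution already contains Ca²⁺ at 0.22 mol L⁻¹. Let s be the molar solubility of Ca₃(PO₄)₂.
[Ca²⁺] ≈ 0.22 mol L⁻¹ (common ion dominates); [PO₄³⁻] = 2s.
Ksp = [Ca²⁺]^3[PO₄³⁻]^2 = (0.22)^3(2s)^2
(2s)^2 = 1.5×10⁻³³ / (0.22)^3 = 1.4×10⁻³¹
s = 1.9×10⁻¹⁶ mol L⁻¹

1.9×10⁻¹⁶ M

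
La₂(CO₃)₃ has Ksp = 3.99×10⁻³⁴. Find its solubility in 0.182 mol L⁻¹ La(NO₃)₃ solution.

7.64×10⁻¹² M

La₂(CO₃)₃(s) ⇌ 2 La³⁺(aq) + 3 CO₃²⁻(aq)
La³⁺ is already present at 0.182 mol L⁻¹. If s mol/L of La₂(CO₃)₃ dissolves, [CO₃²⁻] = 3s while [La³⁺] ≈ 0.182 mol L⁻¹.
Ksp = [La³⁺]^2[CO₃²⁻]^3 = (0.182)^2(3s)^3
(3s)^3 = 3.99×10⁻³⁴ / (0.182)^2 = 1.20×10⁻³²
s = 7.64×10⁻¹² mol L⁻¹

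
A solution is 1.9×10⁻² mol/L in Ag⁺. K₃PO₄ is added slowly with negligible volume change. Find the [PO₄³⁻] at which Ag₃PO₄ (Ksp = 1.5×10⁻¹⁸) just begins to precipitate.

Precipitation of each salt begins when its ion product equals Ksp.
Ag₃PO₄(s) ⇌ 3 Ag⁺(aq) + PO₄³⁻(aq)
Ksp = [Ag⁺]^3[PO₄³⁻] = [PO₄³⁻](1.9×10⁻²)^3
[PO₄³⁻] = 1.5×10⁻¹⁸ / (1.9×10⁻²)^3 = 2.2×10⁻¹³
[PO₄³⁻] = 2.2×10⁻¹³ mol/L

2.2×10⁻¹³ M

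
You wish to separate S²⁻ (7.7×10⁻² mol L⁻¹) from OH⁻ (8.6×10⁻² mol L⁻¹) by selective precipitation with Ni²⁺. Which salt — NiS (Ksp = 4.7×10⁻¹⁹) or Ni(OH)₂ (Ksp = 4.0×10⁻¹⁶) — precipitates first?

NiS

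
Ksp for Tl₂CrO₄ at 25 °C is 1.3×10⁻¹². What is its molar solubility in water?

6.9×10⁻⁵ M

Tl₂CrO₄(s) ⇌ 2 Tl⁺(aq) + CrO₄²⁻(aq)
Let s be the molar solubility. Then [Tl⁺] = 2s and [CrO₄²⁻] = s.
Ksp = [Tl⁺]^2[CrO₄²⁻] = (2s)^2 · s = 4s^3
4s^3 = 1.3×10⁻¹²  ⇒  s^3 = 3.3×10⁻¹³
s = (3.3×10⁻¹³)^(1/3) = 6.9×10⁻⁵ mol L⁻¹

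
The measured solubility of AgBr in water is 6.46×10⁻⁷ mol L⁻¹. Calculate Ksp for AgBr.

AgBr(s) ⇌ Ag⁺(aq) + Br⁻(aq)
With molar solubility s: [Ag⁺] = s, [Br⁻] = s.
Ksp = [Ag⁺][Br⁻] = s · s = s^2
Ksp = (6.46×10⁻⁷)^2 = 4.17×10⁻¹³

Ksp = 4.17×10⁻¹³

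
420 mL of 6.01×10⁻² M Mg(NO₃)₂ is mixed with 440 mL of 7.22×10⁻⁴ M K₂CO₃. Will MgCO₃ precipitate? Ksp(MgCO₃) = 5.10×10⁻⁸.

Yes

After mixing, V = 420 mL + 440 mL = 860 mL.
[Mg²⁺] = (6.01×10⁻²)(420)/860 = 2.94×10⁻² M
[CO₃²⁻] = (7.22×10⁻⁴)(440)/860 = 3.69×10⁻⁴ M
Q = [Mg²⁺][CO₃²⁻] = 1.08×10⁻⁵
Since Q (1.08×10⁻⁵) exceeds Ksp (5.10×10⁻⁸), MgCO₃ will precipitate.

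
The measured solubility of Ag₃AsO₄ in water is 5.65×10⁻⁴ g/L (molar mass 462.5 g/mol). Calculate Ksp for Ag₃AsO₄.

Convert to molarity: s = 5.65×10⁻⁴ / 462.5 = 1.2216×10⁻⁶ mol/L
Ag₃AsO₄(s) ⇌ 3 Ag⁺(aq) + AsO₄³⁻(aq)
With molar solubility s: [Ag⁺] = 3s, [AsO₄³⁻] = s.
Ksp = [Ag⁺]^3[AsO₄³⁻] = (3s)^3 · s = 27s^4
Ksp = 27 × (1.2216×10⁻⁶)^4 = 6.01×10⁻²³

Ksp = 6.01×10⁻²³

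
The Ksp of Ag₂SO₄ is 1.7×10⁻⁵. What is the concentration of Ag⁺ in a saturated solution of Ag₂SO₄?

3.2×10⁻² M

Ag₂SO₄(s) ⇌ 2 Ag⁺(aq) + SO₄²⁻(aq)
Call the molar solubility s, so that [Ag⁺] = 2s and [SO₄²⁻] = s.
Ksp = [Ag⁺]^2[SO₄²⁻] = (2s)^2 · s = 4s^3 = 1.7×10⁻⁵
s = 1.6×10⁻² mol/L
[Ag⁺] = 2s = 3.2×10⁻² mol/L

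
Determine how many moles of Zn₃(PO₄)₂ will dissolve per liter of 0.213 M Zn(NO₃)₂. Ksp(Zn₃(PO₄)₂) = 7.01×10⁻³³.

Zn₃(PO₄)₂(s) ⇌ 3 Zn²⁺(aq) + 2 PO₄³⁻(aq)
With Zn²⁺ already at 0.213 M and s small, take [Zn²⁺] ≈ 0.213 M and [PO₄³⁻] = 2s.
Ksp = [Zn²⁺]^3[PO₄³⁻]^2 = (0.213)^3(2s)^2
(2s)^2 = 7.01×10⁻³³ / (0.213)^3 = 7.25×10⁻³¹
s = 4.26×10⁻¹⁶ M

4.26×10⁻¹⁶ M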